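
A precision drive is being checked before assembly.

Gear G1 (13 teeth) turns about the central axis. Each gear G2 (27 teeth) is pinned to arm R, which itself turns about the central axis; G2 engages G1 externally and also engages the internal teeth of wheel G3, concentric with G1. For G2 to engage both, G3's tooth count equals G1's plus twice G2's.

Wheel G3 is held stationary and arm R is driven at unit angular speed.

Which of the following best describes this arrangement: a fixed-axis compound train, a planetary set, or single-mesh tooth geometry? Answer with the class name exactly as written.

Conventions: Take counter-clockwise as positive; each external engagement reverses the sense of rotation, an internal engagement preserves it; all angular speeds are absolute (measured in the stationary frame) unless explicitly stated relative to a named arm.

class = planetary set [G3 = 13+2·27 = 67; Willis about the carrier]
classification: planetary set

planetary set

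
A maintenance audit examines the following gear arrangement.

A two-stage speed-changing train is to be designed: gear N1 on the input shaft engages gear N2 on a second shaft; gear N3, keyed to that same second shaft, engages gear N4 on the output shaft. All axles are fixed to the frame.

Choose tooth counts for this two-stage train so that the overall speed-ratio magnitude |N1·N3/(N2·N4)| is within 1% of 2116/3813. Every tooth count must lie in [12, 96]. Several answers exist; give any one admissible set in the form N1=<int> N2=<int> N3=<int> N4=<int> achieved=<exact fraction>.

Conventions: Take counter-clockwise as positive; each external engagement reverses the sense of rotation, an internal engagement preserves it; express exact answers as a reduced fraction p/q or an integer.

design class (target 2116/3813): fixed-axis compound train
target = 2116/3813 in lowest terms: an exact hit needs N1·N3 = k·2116 and N2·N4 = k·3813 for one integer k, every count in [12, 96]; additionally prefer no 1:1 stage (N1 ≠ N2, N3 ≠ N4)
k = 1: N1·N3 = 2116 = 23·92, N2·N4 = 3813 = 41·93
achieved = 23·92/(41·93) = 2116/3813; |achieved − target| = 0 ≤ 529/95325 ✓

N1=23 N2=41 N3=92 N4=93 achieved=2116/3813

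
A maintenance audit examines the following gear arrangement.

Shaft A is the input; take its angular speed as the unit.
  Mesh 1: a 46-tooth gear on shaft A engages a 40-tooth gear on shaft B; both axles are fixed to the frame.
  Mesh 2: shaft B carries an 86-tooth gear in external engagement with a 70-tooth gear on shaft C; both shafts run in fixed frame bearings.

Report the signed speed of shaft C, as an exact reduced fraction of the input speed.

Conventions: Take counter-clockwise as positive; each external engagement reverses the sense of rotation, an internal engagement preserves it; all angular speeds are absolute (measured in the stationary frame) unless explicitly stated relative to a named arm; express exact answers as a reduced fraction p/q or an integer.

2-mesh fixed-axis compound train (all bearings frame-fixed)
mesh 1 [46T→40T]: |ω|/ω_in = 1×46/40 = 23/20, sense flips to −
mesh 2 [86T→70T]: |ω|/ω_in = (23/20)×86/70 = 989/700, sense flips to +
signed output speed (× input speed) = 989/700

989/700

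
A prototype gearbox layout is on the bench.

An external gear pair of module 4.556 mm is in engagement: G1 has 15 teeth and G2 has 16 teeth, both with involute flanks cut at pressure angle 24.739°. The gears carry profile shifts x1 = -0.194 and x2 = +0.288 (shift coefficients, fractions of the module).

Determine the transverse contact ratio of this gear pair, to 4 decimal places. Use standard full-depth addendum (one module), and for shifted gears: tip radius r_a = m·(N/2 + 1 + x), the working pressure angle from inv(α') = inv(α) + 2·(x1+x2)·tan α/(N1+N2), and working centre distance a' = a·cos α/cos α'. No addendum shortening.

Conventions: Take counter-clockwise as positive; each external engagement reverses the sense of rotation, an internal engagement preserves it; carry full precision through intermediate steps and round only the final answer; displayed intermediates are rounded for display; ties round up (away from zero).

1.3436

recognized (one external pair, fixed centres): single-mesh tooth geometry, m = 4.556, N1 = 15, N2 = 16
base radii: r_b1 = 31.033998, r_b2 = 33.102931
tip radii: r_a1 = 37.842136, r_a2 = 42.316128
inv(α') = inv(24.739°) + 2·(-0.194+0.288)·tan α/(15+16) = 0.03179091  ⇒  α' = 25.46831°
a' = a·cos α / cos α' = 70.6180·cos 24.739°/cos 25.46831° = 71.040403
action lengths: √(r_a1²−r_b1²) = 21.654520, √(r_a2²−r_b2²) = 26.360019
base pitch p_b = π·m·cos α = 12.999491
CR = (21.654520 + 26.360019 − 71.040403·sin 25.46831°)/12.999491 = 1.343616
contact ratio ≈ 1.3436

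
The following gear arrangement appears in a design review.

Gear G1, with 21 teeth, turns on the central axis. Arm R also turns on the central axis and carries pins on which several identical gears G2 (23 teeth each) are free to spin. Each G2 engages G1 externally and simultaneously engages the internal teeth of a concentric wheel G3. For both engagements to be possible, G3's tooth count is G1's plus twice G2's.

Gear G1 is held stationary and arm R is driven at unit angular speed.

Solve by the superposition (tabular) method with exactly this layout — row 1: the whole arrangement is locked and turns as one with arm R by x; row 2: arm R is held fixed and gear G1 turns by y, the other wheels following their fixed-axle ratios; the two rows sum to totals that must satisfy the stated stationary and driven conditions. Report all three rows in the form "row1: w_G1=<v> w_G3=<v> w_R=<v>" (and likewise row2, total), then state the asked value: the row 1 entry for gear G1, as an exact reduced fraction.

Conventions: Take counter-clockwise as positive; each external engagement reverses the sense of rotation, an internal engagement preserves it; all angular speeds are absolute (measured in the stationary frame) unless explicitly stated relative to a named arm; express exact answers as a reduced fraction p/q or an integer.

class = planetary set [G3 = 21+2·23 = 67; Willis about the carrier]
row 1 (train locked, turned with arm): all members turn x
row 2 — arm fixed, fixed-axis ratios: sun y, ring −(21/67)·y, arm 0
boundary: total ω_sun = x + y = 0 and total ω_arm = x = 1  ⇒  y = -1, x = 1
row 2 ring = −(21/67)·(-1) = 21/67
totals (row 1 + row 2): sun 1 + (-1) = 0, ring 1 + 21/67 = 88/67, arm 1 + 0 = 1
asked cell (row1, sun) = 1

row1: w_G1=1 w_G3=1 w_R=1
row2: w_G1=-1 w_G3=21/67 w_R=0
total: w_G1=0 w_G3=88/67 w_R=1
asked value: 1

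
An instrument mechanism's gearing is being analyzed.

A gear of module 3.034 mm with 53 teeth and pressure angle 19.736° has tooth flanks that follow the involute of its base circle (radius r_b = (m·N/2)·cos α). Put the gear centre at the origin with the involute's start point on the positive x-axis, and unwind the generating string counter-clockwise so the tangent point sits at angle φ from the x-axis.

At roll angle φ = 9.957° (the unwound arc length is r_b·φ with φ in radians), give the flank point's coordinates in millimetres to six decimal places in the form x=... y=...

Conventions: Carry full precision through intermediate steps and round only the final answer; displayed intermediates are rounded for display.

topology: single-mesh involute geometry — m = 3.034, N = 53
pitch radius r_p = m·N/2 = 3.034·53/2 = 80.401000
base radius r_b = r_p·cos α = 80.401000·cos 19.736° = 75.678129
roll angle φ = 9.957° = 0.17378243 rad
x = r_b·(cos φ + φ·sin φ) = 76.812268
y = r_b·(sin φ − φ·cos φ) = 0.131994

x=76.812268 y=0.131994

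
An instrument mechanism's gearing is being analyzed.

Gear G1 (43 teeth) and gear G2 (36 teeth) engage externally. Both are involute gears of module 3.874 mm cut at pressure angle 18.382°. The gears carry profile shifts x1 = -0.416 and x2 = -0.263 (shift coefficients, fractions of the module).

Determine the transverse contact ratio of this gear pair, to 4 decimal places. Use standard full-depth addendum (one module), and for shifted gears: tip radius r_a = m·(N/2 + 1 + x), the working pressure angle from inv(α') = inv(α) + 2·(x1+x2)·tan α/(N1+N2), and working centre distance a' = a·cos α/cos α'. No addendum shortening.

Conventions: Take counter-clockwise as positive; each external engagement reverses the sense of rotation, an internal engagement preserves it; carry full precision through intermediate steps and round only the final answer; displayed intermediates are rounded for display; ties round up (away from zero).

2.1218

class = single-mesh tooth geometry [involute pair 43T × 36T, m = 3.874]
base radii: r_b1 = 79.041087, r_b2 = 66.173934
tip radii: r_a1 = 85.553416, r_a2 = 72.587138
inv(α') = inv(18.382°) + 2·(-0.416-0.263)·tan α/(43+36) = 0.00576810  ⇒  α' = 14.68868°
a' = a·cos α / cos α' = 153.0230·cos 18.382°/cos 14.68868° = 150.121305
action lengths: √(r_a1²−r_b1²) = 32.739784, √(r_a2²−r_b2²) = 29.831244
base pitch p_b = π·m·cos α = 11.549530
CR = (32.739784 + 29.831244 − 150.121305·sin 14.68868°)/11.549530 = 2.121753
contact ratio ≈ 2.1218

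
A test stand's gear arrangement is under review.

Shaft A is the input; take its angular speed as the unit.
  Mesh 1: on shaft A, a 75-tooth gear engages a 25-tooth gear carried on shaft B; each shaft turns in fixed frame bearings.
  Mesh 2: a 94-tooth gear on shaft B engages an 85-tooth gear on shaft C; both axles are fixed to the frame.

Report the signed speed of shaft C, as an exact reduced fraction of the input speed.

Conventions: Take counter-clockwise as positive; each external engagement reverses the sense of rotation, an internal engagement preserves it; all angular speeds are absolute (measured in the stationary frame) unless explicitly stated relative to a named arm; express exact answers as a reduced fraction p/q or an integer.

282/85

2-mesh fixed-axis compound train (all bearings frame-fixed)
mesh 1 [75T→25T]: |ω|/ω_in = 1×75/25 = 3, sense flips to −
mesh 2 [94T→85T]: |ω|/ω_in = 3×94/85 = 282/85, sense flips to +
signed output speed (× input speed) = 282/85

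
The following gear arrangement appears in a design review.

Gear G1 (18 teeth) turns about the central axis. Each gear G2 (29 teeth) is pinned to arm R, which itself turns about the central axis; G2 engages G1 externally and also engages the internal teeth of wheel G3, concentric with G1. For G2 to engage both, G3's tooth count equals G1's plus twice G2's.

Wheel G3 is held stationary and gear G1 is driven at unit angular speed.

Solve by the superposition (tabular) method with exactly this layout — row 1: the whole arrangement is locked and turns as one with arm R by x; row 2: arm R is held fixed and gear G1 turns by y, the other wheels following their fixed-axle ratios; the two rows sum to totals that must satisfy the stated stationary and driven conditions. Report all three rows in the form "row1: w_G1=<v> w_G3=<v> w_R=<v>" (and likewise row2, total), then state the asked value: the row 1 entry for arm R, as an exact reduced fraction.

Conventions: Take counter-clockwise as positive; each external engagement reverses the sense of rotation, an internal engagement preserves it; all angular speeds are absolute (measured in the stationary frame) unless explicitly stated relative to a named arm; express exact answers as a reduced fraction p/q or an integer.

row1: w_G1=9/47 w_G3=9/47 w_R=9/47
row2: w_G1=38/47 w_G3=-9/47 w_R=0
total: w_G1=1 w_G3=0 w_R=9/47
asked value: 9/47

class = planetary set [G3 = 18+2·29 = 76; Willis about the carrier]
row 1 (train locked, turned with arm): all members turn x
row 2 — arm fixed, fixed-axis ratios: sun y, ring −(18/76)·y, arm 0
boundary: total ω_ring = x − (18/76)·y = 0 and total ω_sun = x + y = 1  ⇒  y = 38/47, x = 9/47
row 2 ring = −(18/76)·38/47 = -9/47
totals (row 1 + row 2): sun 9/47 + 38/47 = 1, ring 9/47 + (-9/47) = 0, arm 9/47 + 0 = 9/47
asked cell (row1, arm) = 9/47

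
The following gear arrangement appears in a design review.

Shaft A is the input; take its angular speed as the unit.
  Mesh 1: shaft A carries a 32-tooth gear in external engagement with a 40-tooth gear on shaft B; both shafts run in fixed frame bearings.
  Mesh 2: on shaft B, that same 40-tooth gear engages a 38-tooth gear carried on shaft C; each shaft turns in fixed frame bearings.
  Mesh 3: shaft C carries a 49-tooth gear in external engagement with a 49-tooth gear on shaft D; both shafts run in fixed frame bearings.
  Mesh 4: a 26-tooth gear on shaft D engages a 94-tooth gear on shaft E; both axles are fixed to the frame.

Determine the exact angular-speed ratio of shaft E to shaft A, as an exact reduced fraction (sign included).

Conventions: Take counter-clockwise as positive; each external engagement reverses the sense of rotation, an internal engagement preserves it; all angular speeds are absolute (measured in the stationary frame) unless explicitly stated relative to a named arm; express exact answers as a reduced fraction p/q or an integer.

208/893

class = fixed-axis compound train [4 meshes; 4 ratios multiply, 4 sense flips]
mesh 1 [32T→40T]: running ratio 4/5, sense −
mesh 2 [40T→38T]: running ratio 16/19, sense +
mesh 3 [49T→49T]: running ratio 16/19, sense −
mesh 4 [26T→94T]: running ratio 208/893, sense +
ω_out/ω_in = 208/893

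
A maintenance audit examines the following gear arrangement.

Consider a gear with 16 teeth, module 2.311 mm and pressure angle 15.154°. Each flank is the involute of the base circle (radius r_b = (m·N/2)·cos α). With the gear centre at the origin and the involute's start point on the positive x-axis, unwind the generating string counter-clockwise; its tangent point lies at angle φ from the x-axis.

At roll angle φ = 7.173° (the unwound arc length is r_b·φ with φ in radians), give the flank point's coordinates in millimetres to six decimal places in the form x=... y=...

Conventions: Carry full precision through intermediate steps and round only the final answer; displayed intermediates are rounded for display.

x=17.984408 y=0.011653

topology: single-mesh involute geometry — m = 2.311, N = 16
pitch radius r_p = m·N/2 = 2.311·16/2 = 18.488000
base radius r_b = r_p·cos α = 18.488000·cos 15.154° = 17.845111
roll angle φ = 7.173° = 0.12519247 rad
x = r_b·(cos φ + φ·sin φ) = 17.984408
y = r_b·(sin φ − φ·cos φ) = 0.011653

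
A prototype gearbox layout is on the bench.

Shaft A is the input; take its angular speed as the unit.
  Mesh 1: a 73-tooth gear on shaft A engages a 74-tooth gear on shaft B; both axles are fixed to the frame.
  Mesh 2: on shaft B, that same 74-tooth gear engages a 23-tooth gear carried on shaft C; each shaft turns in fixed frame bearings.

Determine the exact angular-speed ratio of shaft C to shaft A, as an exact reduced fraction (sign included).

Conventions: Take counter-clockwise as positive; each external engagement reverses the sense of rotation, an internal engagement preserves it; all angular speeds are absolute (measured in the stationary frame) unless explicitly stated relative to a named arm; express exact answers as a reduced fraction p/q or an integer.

73/23

class = fixed-axis compound train [2 meshes; 2 ratios multiply, 2 sense flips]
mesh 1 [73T→74T]: running ratio 73/74, sense −
mesh 2 [74T→23T]: running ratio 73/23, sense +
ω_out/ω_in = 73/23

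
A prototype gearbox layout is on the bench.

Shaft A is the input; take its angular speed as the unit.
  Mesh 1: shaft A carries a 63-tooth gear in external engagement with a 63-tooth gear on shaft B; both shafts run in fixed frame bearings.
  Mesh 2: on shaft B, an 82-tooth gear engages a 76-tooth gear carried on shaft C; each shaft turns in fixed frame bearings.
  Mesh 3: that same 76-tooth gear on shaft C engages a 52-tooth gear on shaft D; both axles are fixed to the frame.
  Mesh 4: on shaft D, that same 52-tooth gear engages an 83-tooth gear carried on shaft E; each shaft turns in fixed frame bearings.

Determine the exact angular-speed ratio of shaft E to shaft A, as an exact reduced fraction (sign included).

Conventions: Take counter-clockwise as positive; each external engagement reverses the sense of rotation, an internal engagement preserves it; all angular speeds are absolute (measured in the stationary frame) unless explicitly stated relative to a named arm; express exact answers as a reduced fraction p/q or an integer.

class = fixed-axis compound train [4 meshes; 4 ratios multiply, 4 sense flips]
mesh 1 [63T→63T]: running ratio 1, sense −
mesh 2 [82T→76T]: running ratio 41/38, sense +
mesh 3 [76T→52T]: running ratio 41/26, sense −
mesh 4 [52T→83T]: running ratio 82/83, sense +
ω_out/ω_in = 82/83

82/83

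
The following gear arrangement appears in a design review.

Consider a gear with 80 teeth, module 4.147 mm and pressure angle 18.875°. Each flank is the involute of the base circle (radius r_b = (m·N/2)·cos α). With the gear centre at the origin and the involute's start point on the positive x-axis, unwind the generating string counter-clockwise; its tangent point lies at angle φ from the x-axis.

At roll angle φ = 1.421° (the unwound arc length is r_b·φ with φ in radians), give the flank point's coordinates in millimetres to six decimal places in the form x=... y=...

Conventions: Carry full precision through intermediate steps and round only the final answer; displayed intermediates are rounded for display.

recognized (one wheel, involute flank): single-mesh tooth geometry, m = 4.147, N = 80
pitch radius r_p = m·N/2 = 4.147·80/2 = 165.880000
base radius r_b = r_p·cos α = 165.880000·cos 18.875° = 156.960069
roll angle φ = 1.421° = 0.02480113 rad
x = r_b·(cos φ + φ·sin φ) = 157.008334
y = r_b·(sin φ − φ·cos φ) = 0.000798

x=157.008334 y=0.000798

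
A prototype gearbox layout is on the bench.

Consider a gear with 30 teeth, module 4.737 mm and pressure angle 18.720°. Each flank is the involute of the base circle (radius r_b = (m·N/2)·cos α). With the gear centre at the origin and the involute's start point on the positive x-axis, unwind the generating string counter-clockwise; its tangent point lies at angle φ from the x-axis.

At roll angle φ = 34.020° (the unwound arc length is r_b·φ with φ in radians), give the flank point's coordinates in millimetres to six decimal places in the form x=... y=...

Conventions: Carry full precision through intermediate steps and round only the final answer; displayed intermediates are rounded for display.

x=78.133502 y=4.532256

single-mesh involute tooth geometry (30T wheel at module 4.737)
pitch radius r_p = m·N/2 = 4.737·30/2 = 71.055000
base radius r_b = r_p·cos α = 71.055000·cos 18.720° = 67.296070
roll angle φ = 34.020° = 0.59376101 rad
x = r_b·(cos φ + φ·sin φ) = 78.133502
y = r_b·(sin φ − φ·cos φ) = 4.532256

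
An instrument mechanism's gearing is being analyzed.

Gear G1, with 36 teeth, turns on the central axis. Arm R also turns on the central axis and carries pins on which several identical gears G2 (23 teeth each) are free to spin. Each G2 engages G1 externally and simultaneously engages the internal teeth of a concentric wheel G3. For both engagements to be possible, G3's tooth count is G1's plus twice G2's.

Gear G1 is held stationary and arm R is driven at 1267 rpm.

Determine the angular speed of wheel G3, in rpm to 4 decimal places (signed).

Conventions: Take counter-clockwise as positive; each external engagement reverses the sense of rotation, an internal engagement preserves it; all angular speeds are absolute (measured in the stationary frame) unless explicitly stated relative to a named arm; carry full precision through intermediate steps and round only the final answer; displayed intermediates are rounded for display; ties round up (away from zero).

planetary set (36T centre, 23T on arm, 82T internal) — Willis relation
normalise by the input: solve with ω_arm = 1, then scale by 1267 rpm
ring teeth: 36 + 2·23 = 82
36(ω_sun−ω_arm) = −82(ω_ring−ω_arm),  ω_sun = 0, ω_arm = 1
ω_ring = 1 − (36/82)(0−1) = 59/41
scale: ω_ring = 59/41 × 1267 rpm = +1823.2439 rpm

+1823.2439 rpm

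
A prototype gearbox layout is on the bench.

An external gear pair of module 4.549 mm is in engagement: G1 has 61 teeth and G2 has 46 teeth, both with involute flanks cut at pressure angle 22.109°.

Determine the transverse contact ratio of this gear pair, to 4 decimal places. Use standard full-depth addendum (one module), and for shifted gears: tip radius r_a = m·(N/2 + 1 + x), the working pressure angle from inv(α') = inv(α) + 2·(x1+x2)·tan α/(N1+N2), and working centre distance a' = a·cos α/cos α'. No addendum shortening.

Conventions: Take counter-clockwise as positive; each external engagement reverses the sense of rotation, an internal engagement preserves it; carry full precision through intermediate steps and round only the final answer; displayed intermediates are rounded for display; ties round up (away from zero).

1.6584

recognized (one external pair, fixed centres): single-mesh tooth geometry, m = 4.549, N1 = 61, N2 = 46
base radii: r_b1 = 128.542551, r_b2 = 96.933727
tip radii: r_a1 = 143.293500, r_a2 = 109.176000
no profile shift: α' = α, a' = a
action lengths: √(r_a1²−r_b1²) = 63.323296, √(r_a2²−r_b2²) = 50.231978
base pitch p_b = π·m·cos α = 13.240273
CR = (63.323296 + 50.231978 − 243.371500·sin 22.10900°)/13.240273 = 1.658394
contact ratio ≈ 1.6584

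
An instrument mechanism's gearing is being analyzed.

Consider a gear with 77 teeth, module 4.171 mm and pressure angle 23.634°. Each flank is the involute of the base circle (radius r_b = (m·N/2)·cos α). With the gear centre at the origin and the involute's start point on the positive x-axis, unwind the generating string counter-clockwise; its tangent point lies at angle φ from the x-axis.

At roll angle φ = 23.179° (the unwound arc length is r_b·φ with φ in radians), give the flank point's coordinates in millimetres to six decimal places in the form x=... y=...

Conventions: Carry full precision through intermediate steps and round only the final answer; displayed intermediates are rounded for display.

single-mesh involute tooth geometry (77T wheel at module 4.171)
pitch radius r_p = m·N/2 = 4.171·77/2 = 160.583500
base radius r_b = r_p·cos α = 160.583500·cos 23.634° = 147.114558
roll angle φ = 23.179° = 0.40454987 rad
x = r_b·(cos φ + φ·sin φ) = 158.664893
y = r_b·(sin φ − φ·cos φ) = 3.193936

x=158.664893 y=3.193936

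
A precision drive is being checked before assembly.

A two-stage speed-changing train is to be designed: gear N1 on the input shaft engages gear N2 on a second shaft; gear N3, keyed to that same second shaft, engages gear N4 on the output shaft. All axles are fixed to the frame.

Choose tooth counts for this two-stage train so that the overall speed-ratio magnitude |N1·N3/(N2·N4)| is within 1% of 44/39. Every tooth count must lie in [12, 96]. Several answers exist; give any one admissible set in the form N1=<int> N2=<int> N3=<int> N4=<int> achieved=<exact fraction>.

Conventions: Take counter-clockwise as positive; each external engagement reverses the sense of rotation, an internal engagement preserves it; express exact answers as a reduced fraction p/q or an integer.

2-stage fixed-axis compound train for ratio 44/39
target = 44/39 in lowest terms: an exact hit needs N1·N3 = k·44 and N2·N4 = k·39 for one integer k, every count in [12, 96]; additionally prefer no 1:1 stage (N1 ≠ N2, N3 ≠ N4)
k = 1…5: no 1:1-free in-range split of k·44 and k·39 into factor pairs; take k = 6
k = 6: N1·N3 = 264 = 12·22, N2·N4 = 234 = 13·18
achieved = 12·22/(13·18) = 44/39; |achieved − target| = 0 ≤ 11/975 ✓

N1=12 N2=13 N3=22 N4=18 achieved=44/39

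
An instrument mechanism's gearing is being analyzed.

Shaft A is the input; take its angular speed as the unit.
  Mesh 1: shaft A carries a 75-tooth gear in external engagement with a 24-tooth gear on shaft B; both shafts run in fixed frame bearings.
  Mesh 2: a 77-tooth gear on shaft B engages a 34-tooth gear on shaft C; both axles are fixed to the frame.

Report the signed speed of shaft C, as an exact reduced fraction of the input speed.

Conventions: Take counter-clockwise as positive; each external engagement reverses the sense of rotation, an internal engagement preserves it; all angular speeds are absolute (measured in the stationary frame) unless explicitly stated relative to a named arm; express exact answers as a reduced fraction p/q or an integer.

2-mesh fixed-axis compound train (all bearings frame-fixed)
mesh 1 [75T→24T]: |ω|/ω_in = 1×75/24 = 25/8, sense flips to −
mesh 2 [77T→34T]: |ω|/ω_in = (25/8)×77/34 = 1925/272, sense flips to +
signed output speed (× input speed) = 1925/272

1925/272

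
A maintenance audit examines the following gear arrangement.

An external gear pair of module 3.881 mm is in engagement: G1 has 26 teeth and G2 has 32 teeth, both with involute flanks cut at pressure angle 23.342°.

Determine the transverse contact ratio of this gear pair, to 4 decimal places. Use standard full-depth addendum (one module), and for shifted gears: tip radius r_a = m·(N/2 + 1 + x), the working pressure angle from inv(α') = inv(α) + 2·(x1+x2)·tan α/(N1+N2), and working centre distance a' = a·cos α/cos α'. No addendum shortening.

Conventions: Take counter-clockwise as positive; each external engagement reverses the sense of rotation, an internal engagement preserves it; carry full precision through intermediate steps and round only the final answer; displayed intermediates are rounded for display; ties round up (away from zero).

1.5189

topology: single-mesh involute geometry — m = 3.881, 26T/32T pair
base radii: r_b1 = 46.323734, r_b2 = 57.013826
tip radii: r_a1 = 54.334000, r_a2 = 65.977000
no profile shift: α' = α, a' = a
action lengths: √(r_a1²−r_b1²) = 28.395338, √(r_a2²−r_b2²) = 33.202231
base pitch p_b = π·m·cos α = 11.194639
CR = (28.395338 + 33.202231 − 112.549000·sin 23.34200°)/11.194639 = 1.518902
contact ratio ≈ 1.5189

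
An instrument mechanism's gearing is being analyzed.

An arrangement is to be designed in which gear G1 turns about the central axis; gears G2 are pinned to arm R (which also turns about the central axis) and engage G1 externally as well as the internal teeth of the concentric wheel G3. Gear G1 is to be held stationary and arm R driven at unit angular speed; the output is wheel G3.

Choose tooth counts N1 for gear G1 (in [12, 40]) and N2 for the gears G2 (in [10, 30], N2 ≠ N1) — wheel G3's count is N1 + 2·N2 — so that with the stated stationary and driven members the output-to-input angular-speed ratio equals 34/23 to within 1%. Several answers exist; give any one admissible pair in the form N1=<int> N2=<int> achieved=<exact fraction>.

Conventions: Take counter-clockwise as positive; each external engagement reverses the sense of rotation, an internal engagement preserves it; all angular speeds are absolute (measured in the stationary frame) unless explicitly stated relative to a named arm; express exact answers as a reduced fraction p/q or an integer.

N1=22 N2=12 achieved=34/23

planetary set to be sized for 34/23 (Willis relation)
Willis with ω_sun = 0: ω_ring/ω_arm = (N1+N3)/N3; set equal to 34/23  ⇒  N3/N1 = 1/(34/23 − 1) = 23/11
N3 = N1 + 2·N2  ⇒  N2/N1 = (N3/N1 − 1)/2 = (23/11 − 1)/2 = 6/11
smallest multiple with N1 ≥ 12 and N2 ≥ 10: k = 2  ⇒  N1 = 2·11 = 22, N2 = 2·6 = 12 (N1 ≤ 40, N2 ≤ 30, N2 ≠ N1 ✓), N3 = 22 + 2·12 = 46
check: (N1+N3)/N3 with N1 = 22, N3 = 46 gives 34/23; |achieved − target| = 0 ≤ 17/1150 ✓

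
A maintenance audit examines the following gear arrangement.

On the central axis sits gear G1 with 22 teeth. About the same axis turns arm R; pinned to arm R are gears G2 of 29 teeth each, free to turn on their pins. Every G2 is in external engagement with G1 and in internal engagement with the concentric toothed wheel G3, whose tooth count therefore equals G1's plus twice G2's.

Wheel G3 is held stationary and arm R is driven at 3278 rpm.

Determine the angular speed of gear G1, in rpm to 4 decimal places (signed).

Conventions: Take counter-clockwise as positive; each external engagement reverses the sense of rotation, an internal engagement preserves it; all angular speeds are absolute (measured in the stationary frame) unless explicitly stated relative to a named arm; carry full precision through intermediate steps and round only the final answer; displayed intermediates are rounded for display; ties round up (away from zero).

+15198.0000 rpm

topology: planetary set — G1 22T / G2 29T / G3 80T, arm = carrier (Willis)
normalise by the input: solve with ω_arm = 1, then scale by 3278 rpm
ring teeth: 22 + 2·29 = 80
22(ω_sun−ω_arm) = −80(ω_ring−ω_arm),  ω_ring = 0, ω_arm = 1
ω_sun = 1 − (80/22)(0−1) = 51/11
scale: ω_sun = 51/11 × 3278 rpm = +15198.0000 rpm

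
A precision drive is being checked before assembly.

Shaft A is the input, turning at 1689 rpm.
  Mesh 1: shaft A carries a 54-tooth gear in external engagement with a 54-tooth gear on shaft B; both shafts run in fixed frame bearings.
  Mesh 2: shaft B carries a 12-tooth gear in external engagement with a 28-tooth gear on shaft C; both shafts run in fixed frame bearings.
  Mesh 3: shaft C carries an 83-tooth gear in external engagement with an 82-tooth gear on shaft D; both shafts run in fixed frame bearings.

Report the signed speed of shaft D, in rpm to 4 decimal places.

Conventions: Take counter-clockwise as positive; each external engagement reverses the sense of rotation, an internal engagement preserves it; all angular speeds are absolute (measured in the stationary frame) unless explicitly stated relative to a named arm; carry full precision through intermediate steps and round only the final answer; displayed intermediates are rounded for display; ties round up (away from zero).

-732.6847 rpm

recognized (4 fixed axles, 3 meshes): fixed-axis compound train
mesh 1 [54T→54T]: ω = 1689.0000×54/54 = 1689.0000 rpm, sense flips to −
mesh 2 [12T→28T]: ω = 1689.0000×12/28 = 723.8571 rpm, sense flips to +
mesh 3 [83T→82T]: ω = 723.8571×83/82 = 732.6847 rpm, sense flips to −
signed output speed = -732.6847 rpm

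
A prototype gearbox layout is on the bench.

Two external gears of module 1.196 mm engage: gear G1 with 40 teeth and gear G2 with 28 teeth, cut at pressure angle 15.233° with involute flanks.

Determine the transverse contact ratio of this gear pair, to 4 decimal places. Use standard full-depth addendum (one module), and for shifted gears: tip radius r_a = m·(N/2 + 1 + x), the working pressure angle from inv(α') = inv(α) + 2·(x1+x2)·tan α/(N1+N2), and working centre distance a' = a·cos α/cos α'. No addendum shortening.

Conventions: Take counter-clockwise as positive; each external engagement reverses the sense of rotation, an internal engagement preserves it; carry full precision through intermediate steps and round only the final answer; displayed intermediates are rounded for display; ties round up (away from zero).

1.9370

topology: single-mesh involute geometry — m = 1.196, 40T/28T pair
base radii: r_b1 = 23.079579, r_b2 = 16.155705
tip radii: r_a1 = 25.116000, r_a2 = 17.940000
no profile shift: α' = α, a' = a
action lengths: √(r_a1²−r_b1²) = 9.906892, √(r_a2²−r_b2²) = 7.799795
base pitch p_b = π·m·cos α = 3.625332
CR = (9.906892 + 7.799795 − 40.664000·sin 15.23300°)/3.625332 = 1.937044
contact ratio ≈ 1.9370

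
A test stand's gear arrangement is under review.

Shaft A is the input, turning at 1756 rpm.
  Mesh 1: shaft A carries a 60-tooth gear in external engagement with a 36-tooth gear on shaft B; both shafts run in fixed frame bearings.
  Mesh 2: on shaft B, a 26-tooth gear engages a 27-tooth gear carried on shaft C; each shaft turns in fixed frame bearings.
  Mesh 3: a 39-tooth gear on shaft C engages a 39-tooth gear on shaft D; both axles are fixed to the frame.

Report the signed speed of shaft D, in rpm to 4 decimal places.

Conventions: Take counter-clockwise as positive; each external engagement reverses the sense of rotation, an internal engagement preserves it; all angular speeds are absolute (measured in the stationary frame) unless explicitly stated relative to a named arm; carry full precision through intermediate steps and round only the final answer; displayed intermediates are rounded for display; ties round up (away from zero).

-2818.2716 rpm

class = fixed-axis compound train [3 meshes; 3 ratios multiply, 3 sense flips]
mesh 1 [60T→36T]: ω = 1756.0000×60/36 = 2926.6667 rpm, sense flips to −
mesh 2 [26T→27T]: ω = 2926.6667×26/27 = 2818.2716 rpm, sense flips to +
mesh 3 [39T→39T]: ω = 2818.2716×39/39 = 2818.2716 rpm, sense flips to −
signed output speed = -2818.2716 rpm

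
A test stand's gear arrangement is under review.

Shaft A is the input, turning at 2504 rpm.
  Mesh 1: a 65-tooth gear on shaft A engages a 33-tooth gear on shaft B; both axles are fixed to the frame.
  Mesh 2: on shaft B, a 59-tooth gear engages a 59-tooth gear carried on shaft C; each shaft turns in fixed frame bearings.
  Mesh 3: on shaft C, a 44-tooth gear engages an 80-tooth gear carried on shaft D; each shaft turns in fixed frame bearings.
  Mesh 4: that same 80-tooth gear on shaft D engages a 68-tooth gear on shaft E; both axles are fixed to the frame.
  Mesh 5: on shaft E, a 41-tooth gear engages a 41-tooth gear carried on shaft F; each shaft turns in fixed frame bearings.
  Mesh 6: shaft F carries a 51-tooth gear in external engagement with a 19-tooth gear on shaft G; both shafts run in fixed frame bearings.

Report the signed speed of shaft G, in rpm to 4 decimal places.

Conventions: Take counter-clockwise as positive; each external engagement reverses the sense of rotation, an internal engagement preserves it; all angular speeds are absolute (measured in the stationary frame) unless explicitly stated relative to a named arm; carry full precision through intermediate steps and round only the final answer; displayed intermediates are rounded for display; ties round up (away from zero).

class = fixed-axis compound train [6 meshes; 6 ratios multiply, 6 sense flips]
mesh 1 [65T→33T]: ω = 2504.0000×65/33 = 4932.1212 rpm, sense flips to −
mesh 2 [59T→59T]: ω = 4932.1212×59/59 = 4932.1212 rpm, sense flips to +
mesh 3 [44T→80T]: ω = 4932.1212×44/80 = 2712.6667 rpm, sense flips to −
mesh 4 [80T→68T]: ω = 2712.6667×80/68 = 3191.3725 rpm, sense flips to +
mesh 5 [41T→41T]: ω = 3191.3725×41/41 = 3191.3725 rpm, sense flips to −
mesh 6 [51T→19T]: ω = 3191.3725×51/19 = 8566.3158 rpm, sense flips to +
signed output speed = +8566.3158 rpm

+8566.3158 rpm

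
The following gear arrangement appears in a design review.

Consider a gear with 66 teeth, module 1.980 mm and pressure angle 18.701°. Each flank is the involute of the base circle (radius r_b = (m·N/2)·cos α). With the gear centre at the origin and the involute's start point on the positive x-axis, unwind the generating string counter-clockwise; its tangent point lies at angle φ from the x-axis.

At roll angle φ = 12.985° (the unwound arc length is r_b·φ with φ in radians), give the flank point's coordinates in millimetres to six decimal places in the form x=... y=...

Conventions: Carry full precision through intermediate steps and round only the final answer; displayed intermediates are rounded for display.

topology: single-mesh involute geometry — m = 1.980, N = 66
pitch radius r_p = m·N/2 = 1.980·66/2 = 65.340000
base radius r_b = r_p·cos α = 65.340000·cos 18.701° = 61.890354
roll angle φ = 12.985° = 0.22663100 rad
x = r_b·(cos φ + φ·sin φ) = 63.459398
y = r_b·(sin φ − φ·cos φ) = 0.238906

x=63.459398 y=0.238906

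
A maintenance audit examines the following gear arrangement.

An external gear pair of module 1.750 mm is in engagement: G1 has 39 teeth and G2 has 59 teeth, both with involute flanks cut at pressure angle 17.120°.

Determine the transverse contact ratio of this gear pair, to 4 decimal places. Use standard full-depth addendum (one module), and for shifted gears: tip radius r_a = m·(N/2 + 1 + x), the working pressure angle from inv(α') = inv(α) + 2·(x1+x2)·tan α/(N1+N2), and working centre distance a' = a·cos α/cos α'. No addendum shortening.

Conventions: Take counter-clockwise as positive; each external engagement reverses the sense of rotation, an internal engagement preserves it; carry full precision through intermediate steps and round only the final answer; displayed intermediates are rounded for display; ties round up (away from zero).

1.9163

recognized (one external pair, fixed centres): single-mesh tooth geometry, m = 1.750, N1 = 39, N2 = 59
base radii: r_b1 = 32.612932, r_b2 = 49.337513
tip radii: r_a1 = 35.875000, r_a2 = 53.375000
no profile shift: α' = α, a' = a
action lengths: √(r_a1²−r_b1²) = 14.946983, √(r_a2²−r_b2²) = 20.364196
base pitch p_b = π·m·cos α = 5.254182
CR = (14.946983 + 20.364196 − 85.750000·sin 17.12000°)/5.254182 = 1.916305
contact ratio ≈ 1.9163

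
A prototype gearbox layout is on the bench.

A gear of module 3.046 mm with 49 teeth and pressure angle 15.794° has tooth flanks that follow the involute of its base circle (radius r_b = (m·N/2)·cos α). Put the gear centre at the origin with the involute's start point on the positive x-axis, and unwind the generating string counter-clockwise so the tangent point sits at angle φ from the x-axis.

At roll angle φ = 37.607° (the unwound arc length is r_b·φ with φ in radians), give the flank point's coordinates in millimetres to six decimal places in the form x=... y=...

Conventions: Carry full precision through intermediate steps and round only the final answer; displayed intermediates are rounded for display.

single-mesh involute tooth geometry (49T wheel at module 3.046)
pitch radius r_p = m·N/2 = 3.046·49/2 = 74.627000
base radius r_b = r_p·cos α = 74.627000·cos 15.794° = 71.809570
roll angle φ = 37.607° = 0.65636597 rad
x = r_b·(cos φ + φ·sin φ) = 85.651378
y = r_b·(sin φ − φ·cos φ) = 6.481455

x=85.651378 y=6.481455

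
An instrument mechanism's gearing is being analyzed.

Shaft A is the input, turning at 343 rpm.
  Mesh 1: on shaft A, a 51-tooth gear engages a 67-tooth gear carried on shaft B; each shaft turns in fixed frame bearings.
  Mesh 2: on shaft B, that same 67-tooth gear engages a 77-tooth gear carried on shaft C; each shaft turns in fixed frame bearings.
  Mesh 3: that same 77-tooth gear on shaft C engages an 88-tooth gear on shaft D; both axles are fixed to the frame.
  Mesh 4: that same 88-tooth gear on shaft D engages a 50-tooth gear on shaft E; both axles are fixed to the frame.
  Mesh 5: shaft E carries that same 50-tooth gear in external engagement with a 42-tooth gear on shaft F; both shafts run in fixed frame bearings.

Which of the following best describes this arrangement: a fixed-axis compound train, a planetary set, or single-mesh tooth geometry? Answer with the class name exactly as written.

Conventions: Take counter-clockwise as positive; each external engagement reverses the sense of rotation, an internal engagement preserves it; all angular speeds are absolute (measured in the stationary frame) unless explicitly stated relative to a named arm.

topology: fixed-axis compound train — 5 meshes, A→F
classification: fixed-axis compound train

fixed-axis compound train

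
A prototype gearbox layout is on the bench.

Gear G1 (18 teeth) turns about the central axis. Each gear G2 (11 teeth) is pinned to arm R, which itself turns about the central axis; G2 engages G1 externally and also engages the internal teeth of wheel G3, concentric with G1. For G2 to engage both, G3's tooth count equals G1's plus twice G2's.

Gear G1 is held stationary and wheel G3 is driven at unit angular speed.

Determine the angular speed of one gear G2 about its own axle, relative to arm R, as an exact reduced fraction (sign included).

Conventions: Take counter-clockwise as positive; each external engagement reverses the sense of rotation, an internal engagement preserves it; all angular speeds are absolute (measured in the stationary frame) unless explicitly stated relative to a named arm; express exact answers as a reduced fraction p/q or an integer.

360/319

planetary set (18T centre, 11T on arm, 40T internal) — Willis relation
ring teeth: 18 + 2·11 = 40
18(ω_sun−ω_arm) = −40(ω_ring−ω_arm),  ω_sun = 0, ω_ring = 1
18(0−ω_arm) = −40(1−ω_arm)  ⇒  58·ω_arm = 40  ⇒  ω_arm = 20/29
sun–planet mesh: 18·(0−20/29) = −11·(ω_p−ω_arm)  ⇒  ω_p−ω_arm = 360/319
exact speed ratio = 360/319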